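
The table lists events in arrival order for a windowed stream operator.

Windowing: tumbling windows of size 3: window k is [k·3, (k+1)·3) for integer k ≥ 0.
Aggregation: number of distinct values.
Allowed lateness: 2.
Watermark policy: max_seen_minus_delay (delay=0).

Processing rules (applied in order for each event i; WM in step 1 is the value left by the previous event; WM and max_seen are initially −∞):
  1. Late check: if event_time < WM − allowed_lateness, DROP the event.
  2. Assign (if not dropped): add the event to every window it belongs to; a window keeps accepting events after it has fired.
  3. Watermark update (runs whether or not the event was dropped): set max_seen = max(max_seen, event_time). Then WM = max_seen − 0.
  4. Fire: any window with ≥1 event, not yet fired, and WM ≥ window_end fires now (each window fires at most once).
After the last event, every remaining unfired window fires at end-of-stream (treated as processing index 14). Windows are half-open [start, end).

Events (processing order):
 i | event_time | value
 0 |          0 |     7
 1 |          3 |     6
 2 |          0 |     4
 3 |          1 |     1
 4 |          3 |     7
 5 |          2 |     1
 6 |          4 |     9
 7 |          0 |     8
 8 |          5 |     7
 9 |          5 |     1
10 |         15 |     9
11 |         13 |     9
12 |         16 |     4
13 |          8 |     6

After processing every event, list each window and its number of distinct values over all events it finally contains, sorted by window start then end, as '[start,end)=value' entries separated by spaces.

[0,3)=2 [3,6)=4 [12,15)=1 [15,18)=2

i=0 t=0 v=7: → [0,3); WM=0
i=1 t=3 v=6: → [3,6); WM=3; [0,3) fires=1
i=2 t=0 v=4: DROP (t<3-2); WM=3
i=3 t=1 v=1: → [0,3); WM=3
i=4 t=3 v=7: → [3,6); WM=3
i=5 t=2 v=1: → [0,3); WM=3
i=6 t=4 v=9: → [3,6); WM=4
i=7 t=0 v=8: DROP (t<4-2); WM=4
i=8 t=5 v=7: → [3,6); WM=5
i=9 t=5 v=1: → [3,6); WM=5
i=10 t=15 v=9: → [15,18); WM=15; [3,6) fires=4
i=11 t=13 v=9: → [12,15); WM=15; [12,15) fires=1
i=12 t=16 v=4: → [15,18); WM=16
i=13 t=8 v=6: DROP (t<16-2); WM=16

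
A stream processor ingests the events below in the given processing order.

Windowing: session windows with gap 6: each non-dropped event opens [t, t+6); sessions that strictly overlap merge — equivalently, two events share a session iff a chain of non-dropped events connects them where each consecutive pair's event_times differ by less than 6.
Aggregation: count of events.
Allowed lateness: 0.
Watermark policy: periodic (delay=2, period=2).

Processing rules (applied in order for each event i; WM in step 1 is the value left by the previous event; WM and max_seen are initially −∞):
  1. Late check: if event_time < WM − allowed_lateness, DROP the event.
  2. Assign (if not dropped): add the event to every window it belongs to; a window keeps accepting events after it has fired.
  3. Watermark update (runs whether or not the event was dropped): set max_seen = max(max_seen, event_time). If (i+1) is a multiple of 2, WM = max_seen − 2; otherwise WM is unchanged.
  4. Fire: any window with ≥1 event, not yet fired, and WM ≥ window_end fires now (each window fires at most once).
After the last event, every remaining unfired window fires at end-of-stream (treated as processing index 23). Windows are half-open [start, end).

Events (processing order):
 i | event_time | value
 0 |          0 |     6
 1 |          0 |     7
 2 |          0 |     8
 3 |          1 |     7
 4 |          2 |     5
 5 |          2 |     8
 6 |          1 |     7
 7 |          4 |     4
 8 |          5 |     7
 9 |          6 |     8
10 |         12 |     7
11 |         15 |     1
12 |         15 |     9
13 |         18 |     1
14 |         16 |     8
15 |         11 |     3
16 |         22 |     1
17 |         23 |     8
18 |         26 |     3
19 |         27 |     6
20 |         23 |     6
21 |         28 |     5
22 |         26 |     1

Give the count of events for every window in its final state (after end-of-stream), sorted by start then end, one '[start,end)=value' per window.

[0,12)=10 [12,34)=11

i=0 t=0 v=6: → [0,6); WM=−∞
i=1 t=0 v=7: → [0,6); WM=-2
i=2 t=0 v=8: → [0,6); WM=-2
i=3 t=1 v=7: → [0,7); WM=-1
i=4 t=2 v=5: → [0,8); WM=-1
i=5 t=2 v=8: → [0,8); WM=0
i=6 t=1 v=7: → [0,8); WM=0
i=7 t=4 v=4: → [0,10); WM=2
i=8 t=5 v=7: → [0,11); WM=2
i=9 t=6 v=8: → [0,12); WM=4
i=10 t=12 v=7: → [12,18); WM=4
i=11 t=15 v=1: → [12,21); WM=13
i=12 t=15 v=9: → [12,21); WM=13
i=13 t=18 v=1: → [12,24); WM=16
i=14 t=16 v=8: → [12,24); WM=16
i=15 t=11 v=3: DROP (t<16-0); WM=16
i=16 t=22 v=1: → [12,28); WM=16
i=17 t=23 v=8: → [12,29); WM=21
i=18 t=26 v=3: → [12,32); WM=21
i=19 t=27 v=6: → [12,33); WM=25
i=20 t=23 v=6: DROP (t<25-0); WM=25
i=21 t=28 v=5: → [12,34); WM=26
i=22 t=26 v=1: → [12,34); WM=26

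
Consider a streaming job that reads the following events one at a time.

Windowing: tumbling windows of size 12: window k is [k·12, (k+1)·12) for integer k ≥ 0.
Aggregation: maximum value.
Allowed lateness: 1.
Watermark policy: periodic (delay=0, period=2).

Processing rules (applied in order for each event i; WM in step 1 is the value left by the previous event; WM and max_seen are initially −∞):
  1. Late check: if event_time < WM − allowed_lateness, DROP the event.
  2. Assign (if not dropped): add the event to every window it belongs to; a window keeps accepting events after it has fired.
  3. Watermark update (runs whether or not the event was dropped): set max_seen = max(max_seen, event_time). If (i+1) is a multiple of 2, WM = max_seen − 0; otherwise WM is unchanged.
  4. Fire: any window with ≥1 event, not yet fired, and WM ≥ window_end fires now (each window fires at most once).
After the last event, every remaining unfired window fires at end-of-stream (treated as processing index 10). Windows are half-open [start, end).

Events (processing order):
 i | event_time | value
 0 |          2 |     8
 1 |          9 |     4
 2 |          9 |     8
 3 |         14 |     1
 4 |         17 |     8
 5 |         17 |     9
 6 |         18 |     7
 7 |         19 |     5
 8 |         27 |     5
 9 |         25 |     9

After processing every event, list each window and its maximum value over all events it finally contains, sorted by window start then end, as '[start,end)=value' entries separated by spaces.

[0,12)=8 [12,24)=9 [24,36)=9

i=0 t=2 v=8: → [0,12); WM=−∞
i=1 t=9 v=4: → [0,12); WM=9
i=2 t=9 v=8: → [0,12); WM=9
i=3 t=14 v=1: → [12,24); WM=14; [0,12) fires=8
i=4 t=17 v=8: → [12,24); WM=14
i=5 t=17 v=9: → [12,24); WM=17
i=6 t=18 v=7: → [12,24); WM=17
i=7 t=19 v=5: → [12,24); WM=19
i=8 t=27 v=5: → [24,36); WM=19
i=9 t=25 v=9: → [24,36); WM=27; [12,24) fires=9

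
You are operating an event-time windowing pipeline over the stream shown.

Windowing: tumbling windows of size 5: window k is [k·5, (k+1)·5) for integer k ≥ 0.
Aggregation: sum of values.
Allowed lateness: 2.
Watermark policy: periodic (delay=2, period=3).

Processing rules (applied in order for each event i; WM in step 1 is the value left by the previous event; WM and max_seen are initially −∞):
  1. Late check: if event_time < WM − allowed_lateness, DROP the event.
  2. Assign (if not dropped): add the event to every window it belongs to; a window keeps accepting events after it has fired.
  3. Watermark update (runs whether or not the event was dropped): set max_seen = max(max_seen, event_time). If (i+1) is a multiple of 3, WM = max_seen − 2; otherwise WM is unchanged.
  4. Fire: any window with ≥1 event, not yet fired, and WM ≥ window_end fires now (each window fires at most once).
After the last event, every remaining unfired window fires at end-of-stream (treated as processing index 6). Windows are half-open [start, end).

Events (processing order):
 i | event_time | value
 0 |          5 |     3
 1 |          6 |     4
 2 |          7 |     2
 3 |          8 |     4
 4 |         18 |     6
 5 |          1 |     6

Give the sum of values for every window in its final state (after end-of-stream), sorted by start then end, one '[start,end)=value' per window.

[5,10)=13 [15,20)=6

i=0 t=5 v=3: → [5,10); WM=−∞
i=1 t=6 v=4: → [5,10); WM=−∞
i=2 t=7 v=2: → [5,10); WM=5
i=3 t=8 v=4: → [5,10); WM=5
i=4 t=18 v=6: → [15,20); WM=5
i=5 t=1 v=6: DROP (t<5-2); WM=16; [5,10) fires=13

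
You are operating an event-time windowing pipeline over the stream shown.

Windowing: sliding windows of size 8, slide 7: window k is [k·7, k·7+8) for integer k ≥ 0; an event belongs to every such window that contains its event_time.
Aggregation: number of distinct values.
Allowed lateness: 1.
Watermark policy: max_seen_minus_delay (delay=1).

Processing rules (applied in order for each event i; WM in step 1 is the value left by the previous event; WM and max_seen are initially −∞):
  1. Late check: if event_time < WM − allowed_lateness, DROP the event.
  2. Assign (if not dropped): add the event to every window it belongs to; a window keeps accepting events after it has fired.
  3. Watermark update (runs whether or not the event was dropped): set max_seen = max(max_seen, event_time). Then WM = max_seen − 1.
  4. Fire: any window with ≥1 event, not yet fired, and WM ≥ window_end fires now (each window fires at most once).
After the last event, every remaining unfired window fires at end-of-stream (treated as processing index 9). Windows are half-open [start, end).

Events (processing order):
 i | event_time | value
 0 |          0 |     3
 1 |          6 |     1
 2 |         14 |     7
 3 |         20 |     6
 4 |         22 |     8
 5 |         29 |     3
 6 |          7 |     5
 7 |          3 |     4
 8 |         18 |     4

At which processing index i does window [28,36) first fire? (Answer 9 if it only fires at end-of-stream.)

9

i=0 t=0 v=3: → [0,8); WM=-1
i=1 t=6 v=1: → [0,8); WM=5
i=2 t=14 v=7: → [14,22),[7,15); WM=13; [0,8) fires=2
i=3 t=20 v=6: → [14,22); WM=19; [7,15) fires=1
i=4 t=22 v=8: → [21,29); WM=21
i=5 t=29 v=3: → [28,36); WM=28; [14,22) fires=2
i=6 t=7 v=5: DROP (t<28-1); WM=28
i=7 t=3 v=4: DROP (t<28-1); WM=28
i=8 t=18 v=4: DROP (t<28-1); WM=28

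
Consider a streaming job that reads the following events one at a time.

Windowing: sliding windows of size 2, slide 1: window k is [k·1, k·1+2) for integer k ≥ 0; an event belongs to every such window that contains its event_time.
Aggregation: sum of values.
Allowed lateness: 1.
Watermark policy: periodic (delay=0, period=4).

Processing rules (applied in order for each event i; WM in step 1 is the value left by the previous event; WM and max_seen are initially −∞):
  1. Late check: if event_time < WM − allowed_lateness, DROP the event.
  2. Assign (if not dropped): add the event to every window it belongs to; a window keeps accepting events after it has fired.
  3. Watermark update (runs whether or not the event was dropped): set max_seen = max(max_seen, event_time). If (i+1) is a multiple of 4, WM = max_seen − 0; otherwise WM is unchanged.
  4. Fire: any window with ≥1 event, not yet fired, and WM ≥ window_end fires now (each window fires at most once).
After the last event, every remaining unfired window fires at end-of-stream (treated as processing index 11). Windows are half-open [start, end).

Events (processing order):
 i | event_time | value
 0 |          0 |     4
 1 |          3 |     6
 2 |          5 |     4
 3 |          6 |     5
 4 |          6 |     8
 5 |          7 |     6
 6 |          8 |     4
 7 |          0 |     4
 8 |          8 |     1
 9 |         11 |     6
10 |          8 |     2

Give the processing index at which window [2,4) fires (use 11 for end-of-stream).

3

i=0 t=0 v=4: → [0,2); WM=−∞
i=1 t=3 v=6: → [3,5),[2,4); WM=−∞
i=2 t=5 v=4: → [5,7),[4,6); WM=−∞
i=3 t=6 v=5: → [6,8),[5,7); WM=6; [0,2) fires=4 [2,4) fires=6 [3,5) fires=6 [4,6) fires=4
i=4 t=6 v=8: → [6,8),[5,7); WM=6
i=5 t=7 v=6: → [7,9),[6,8); WM=6
i=6 t=8 v=4: → [8,10),[7,9); WM=6
i=7 t=0 v=4: DROP (t<6-1); WM=8; [5,7) fires=17 [6,8) fires=19
i=8 t=8 v=1: → [8,10),[7,9); WM=8
i=9 t=11 v=6: → [11,13),[10,12); WM=8
i=10 t=8 v=2: → [8,10),[7,9); WM=8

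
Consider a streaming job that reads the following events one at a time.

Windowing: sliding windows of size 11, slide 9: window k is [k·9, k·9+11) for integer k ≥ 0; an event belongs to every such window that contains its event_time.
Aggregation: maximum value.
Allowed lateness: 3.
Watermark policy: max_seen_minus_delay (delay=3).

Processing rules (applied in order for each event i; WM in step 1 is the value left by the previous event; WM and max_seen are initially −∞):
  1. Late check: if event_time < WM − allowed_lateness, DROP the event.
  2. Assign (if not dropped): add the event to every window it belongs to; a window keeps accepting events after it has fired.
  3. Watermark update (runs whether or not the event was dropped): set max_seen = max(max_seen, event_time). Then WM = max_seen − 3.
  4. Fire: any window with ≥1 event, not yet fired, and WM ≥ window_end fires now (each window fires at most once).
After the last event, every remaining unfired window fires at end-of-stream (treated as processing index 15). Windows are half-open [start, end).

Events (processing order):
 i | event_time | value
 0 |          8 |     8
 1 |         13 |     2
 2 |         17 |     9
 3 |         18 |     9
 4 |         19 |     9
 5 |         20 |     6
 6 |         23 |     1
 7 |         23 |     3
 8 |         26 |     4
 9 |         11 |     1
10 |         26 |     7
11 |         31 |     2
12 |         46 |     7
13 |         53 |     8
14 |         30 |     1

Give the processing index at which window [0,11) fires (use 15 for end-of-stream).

2

i=0 t=8 v=8: → [0,11); WM=5
i=1 t=13 v=2: → [9,20); WM=10
i=2 t=17 v=9: → [9,20); WM=14; [0,11) fires=8
i=3 t=18 v=9: → [18,29),[9,20); WM=15
i=4 t=19 v=9: → [18,29),[9,20); WM=16
i=5 t=20 v=6: → [18,29); WM=17
i=6 t=23 v=1: → [18,29); WM=20; [9,20) fires=9
i=7 t=23 v=3: → [18,29); WM=20
i=8 t=26 v=4: → [18,29); WM=23
i=9 t=11 v=1: DROP (t<23-3); WM=23
i=10 t=26 v=7: → [18,29); WM=23
i=11 t=31 v=2: → [27,38); WM=28
i=12 t=46 v=7: → [45,56),[36,47); WM=43; [18,29) fires=9 [27,38) fires=2
i=13 t=53 v=8: → [45,56); WM=50; [36,47) fires=7
i=14 t=30 v=1: DROP (t<50-3); WM=50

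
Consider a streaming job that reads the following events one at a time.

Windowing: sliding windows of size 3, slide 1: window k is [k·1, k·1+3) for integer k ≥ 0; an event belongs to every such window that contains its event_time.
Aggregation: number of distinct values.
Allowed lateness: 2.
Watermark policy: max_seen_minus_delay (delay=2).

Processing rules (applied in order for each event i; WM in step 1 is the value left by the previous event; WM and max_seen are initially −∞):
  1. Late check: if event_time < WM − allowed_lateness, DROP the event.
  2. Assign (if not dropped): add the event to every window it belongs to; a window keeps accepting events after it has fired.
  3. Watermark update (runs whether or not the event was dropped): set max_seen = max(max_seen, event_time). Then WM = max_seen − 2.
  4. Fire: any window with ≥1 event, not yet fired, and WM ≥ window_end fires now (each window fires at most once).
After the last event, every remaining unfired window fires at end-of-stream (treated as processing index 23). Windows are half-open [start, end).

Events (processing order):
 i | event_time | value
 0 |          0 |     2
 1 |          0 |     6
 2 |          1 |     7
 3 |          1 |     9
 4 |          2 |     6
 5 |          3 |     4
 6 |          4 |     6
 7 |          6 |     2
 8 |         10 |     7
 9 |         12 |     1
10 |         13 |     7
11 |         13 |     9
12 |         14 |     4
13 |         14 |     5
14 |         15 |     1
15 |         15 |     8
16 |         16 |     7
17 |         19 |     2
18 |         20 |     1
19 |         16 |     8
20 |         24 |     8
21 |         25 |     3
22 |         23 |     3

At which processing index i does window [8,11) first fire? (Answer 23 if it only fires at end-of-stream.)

10

i=0 t=0 v=2: → [0,3); WM=-2
i=1 t=0 v=6: → [0,3); WM=-2
i=2 t=1 v=7: → [1,4),[0,3); WM=-1
i=3 t=1 v=9: → [1,4),[0,3); WM=-1
i=4 t=2 v=6: → [2,5),[1,4),[0,3); WM=0
i=5 t=3 v=4: → [3,6),[2,5),[1,4); WM=1
i=6 t=4 v=6: → [4,7),[3,6),[2,5); WM=2
i=7 t=6 v=2: → [6,9),[5,8),[4,7); WM=4; [0,3) fires=4 [1,4) fires=4
i=8 t=10 v=7: → [10,13),[9,12),[8,11); WM=8; [2,5) fires=2 [3,6) fires=2 [4,7) fires=2 [5,8) fires=1
i=9 t=12 v=1: → [12,15),[11,14),[10,13); WM=10; [6,9) fires=1
i=10 t=13 v=7: → [13,16),[12,15),[11,14); WM=11; [8,11) fires=1
i=11 t=13 v=9: → [13,16),[12,15),[11,14); WM=11
i=12 t=14 v=4: → [14,17),[13,16),[12,15); WM=12; [9,12) fires=1
i=13 t=14 v=5: → [14,17),[13,16),[12,15); WM=12
i=14 t=15 v=1: → [15,18),[14,17),[13,16); WM=13; [10,13) fires=2
i=15 t=15 v=8: → [15,18),[14,17),[13,16); WM=13
i=16 t=16 v=7: → [16,19),[15,18),[14,17); WM=14; [11,14) fires=3
i=17 t=19 v=2: → [19,22),[18,21),[17,20); WM=17; [12,15) fires=5 [13,16) fires=6 [14,17) fires=5
i=18 t=20 v=1: → [20,23),[19,22),[18,21); WM=18; [15,18) fires=3
i=19 t=16 v=8: → [16,19),[15,18),[14,17); WM=18
i=20 t=24 v=8: → [24,27),[23,26),[22,25); WM=22; [16,19) fires=2 [17,20) fires=1 [18,21) fires=2 [19,22) fires=2
i=21 t=25 v=3: → [25,28),[24,27),[23,26); WM=23; [20,23) fires=1
i=22 t=23 v=3: → [23,26),[22,25),[21,24); WM=23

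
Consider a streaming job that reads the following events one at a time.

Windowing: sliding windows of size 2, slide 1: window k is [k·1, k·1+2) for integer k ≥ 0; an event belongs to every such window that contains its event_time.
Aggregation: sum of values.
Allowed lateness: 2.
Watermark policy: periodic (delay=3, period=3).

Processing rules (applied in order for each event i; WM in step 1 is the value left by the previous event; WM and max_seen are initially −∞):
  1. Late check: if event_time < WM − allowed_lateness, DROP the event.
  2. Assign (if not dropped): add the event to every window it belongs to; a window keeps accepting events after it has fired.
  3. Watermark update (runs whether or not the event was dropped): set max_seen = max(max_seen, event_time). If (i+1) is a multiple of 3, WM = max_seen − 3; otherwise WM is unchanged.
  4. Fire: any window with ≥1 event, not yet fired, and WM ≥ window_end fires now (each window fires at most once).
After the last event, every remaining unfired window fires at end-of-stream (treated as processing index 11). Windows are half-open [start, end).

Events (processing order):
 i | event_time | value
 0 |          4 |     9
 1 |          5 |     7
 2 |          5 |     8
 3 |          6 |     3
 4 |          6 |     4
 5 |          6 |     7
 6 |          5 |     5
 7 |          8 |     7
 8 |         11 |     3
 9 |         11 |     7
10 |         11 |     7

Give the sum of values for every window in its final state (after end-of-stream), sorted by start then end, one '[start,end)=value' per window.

i=0 t=4 v=9: → [4,6),[3,5); WM=−∞
i=1 t=5 v=7: → [5,7),[4,6); WM=−∞
i=2 t=5 v=8: → [5,7),[4,6); WM=2
i=3 t=6 v=3: → [6,8),[5,7); WM=2
i=4 t=6 v=4: → [6,8),[5,7); WM=2
i=5 t=6 v=7: → [6,8),[5,7); WM=3
i=6 t=5 v=5: → [5,7),[4,6); WM=3
i=7 t=8 v=7: → [8,10),[7,9); WM=3
i=8 t=11 v=3: → [11,13),[10,12); WM=8; [3,5) fires=9 [4,6) fires=29 [5,7) fires=34 [6,8) fires=14
i=9 t=11 v=7: → [11,13),[10,12); WM=8
i=10 t=11 v=7: → [11,13),[10,12); WM=8

[3,5)=9 [4,6)=29 [5,7)=34 [6,8)=14 [7,9)=7 [8,10)=7 [10,12)=17 [11,13)=17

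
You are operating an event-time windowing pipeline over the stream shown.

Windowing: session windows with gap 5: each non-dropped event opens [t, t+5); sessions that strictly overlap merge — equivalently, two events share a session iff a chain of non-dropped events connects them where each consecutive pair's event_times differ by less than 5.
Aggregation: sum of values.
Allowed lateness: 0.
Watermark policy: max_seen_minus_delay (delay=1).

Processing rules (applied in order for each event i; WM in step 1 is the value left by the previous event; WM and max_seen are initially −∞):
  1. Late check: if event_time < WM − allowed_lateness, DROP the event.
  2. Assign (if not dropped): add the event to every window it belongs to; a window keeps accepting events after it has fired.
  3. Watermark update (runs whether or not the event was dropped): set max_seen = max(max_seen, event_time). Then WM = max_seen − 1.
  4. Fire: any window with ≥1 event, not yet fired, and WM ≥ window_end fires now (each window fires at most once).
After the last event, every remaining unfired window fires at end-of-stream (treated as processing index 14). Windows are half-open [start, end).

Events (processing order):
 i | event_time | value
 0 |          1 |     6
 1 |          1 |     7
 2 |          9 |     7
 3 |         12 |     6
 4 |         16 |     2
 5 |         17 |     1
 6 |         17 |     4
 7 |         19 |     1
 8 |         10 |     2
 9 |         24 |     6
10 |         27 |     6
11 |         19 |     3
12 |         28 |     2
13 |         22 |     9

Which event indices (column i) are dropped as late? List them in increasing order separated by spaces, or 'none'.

i=0 t=1 v=6: → [1,6); WM=0
i=1 t=1 v=7: → [1,6); WM=0
i=2 t=9 v=7: → [9,14); WM=8
i=3 t=12 v=6: → [9,17); WM=11
i=4 t=16 v=2: → [9,21); WM=15
i=5 t=17 v=1: → [9,22); WM=16
i=6 t=17 v=4: → [9,22); WM=16
i=7 t=19 v=1: → [9,24); WM=18
i=8 t=10 v=2: DROP (t<18-0); WM=18
i=9 t=24 v=6: → [24,29); WM=23
i=10 t=27 v=6: → [24,32); WM=26
i=11 t=19 v=3: DROP (t<26-0); WM=26
i=12 t=28 v=2: → [24,33); WM=27
i=13 t=22 v=9: DROP (t<27-0); WM=27

8 11 13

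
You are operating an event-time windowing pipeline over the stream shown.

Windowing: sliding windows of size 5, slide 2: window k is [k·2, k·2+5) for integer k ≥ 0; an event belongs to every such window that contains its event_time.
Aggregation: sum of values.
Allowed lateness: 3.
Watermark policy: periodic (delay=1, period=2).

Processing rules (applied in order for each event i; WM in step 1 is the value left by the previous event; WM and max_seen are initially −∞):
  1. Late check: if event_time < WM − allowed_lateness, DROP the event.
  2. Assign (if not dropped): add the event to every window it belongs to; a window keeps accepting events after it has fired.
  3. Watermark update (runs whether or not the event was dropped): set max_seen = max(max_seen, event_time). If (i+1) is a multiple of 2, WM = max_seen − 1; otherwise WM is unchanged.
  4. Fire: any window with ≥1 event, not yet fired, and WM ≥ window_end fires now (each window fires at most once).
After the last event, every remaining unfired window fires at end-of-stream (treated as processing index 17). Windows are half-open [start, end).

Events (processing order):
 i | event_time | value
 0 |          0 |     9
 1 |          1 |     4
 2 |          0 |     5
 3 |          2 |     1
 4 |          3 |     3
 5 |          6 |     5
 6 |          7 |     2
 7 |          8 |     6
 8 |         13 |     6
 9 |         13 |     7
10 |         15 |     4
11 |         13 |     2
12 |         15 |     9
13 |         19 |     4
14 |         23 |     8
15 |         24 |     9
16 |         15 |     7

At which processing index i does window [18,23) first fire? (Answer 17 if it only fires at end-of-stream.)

15

i=0 t=0 v=9: → [0,5); WM=−∞
i=1 t=1 v=4: → [0,5); WM=0
i=2 t=0 v=5: → [0,5); WM=0
i=3 t=2 v=1: → [2,7),[0,5); WM=1
i=4 t=3 v=3: → [2,7),[0,5); WM=1
i=5 t=6 v=5: → [6,11),[4,9),[2,7); WM=5; [0,5) fires=22
i=6 t=7 v=2: → [6,11),[4,9); WM=5
i=7 t=8 v=6: → [8,13),[6,11),[4,9); WM=7; [2,7) fires=9
i=8 t=13 v=6: → [12,17),[10,15); WM=7
i=9 t=13 v=7: → [12,17),[10,15); WM=12; [4,9) fires=13 [6,11) fires=13
i=10 t=15 v=4: → [14,19),[12,17); WM=12
i=11 t=13 v=2: → [12,17),[10,15); WM=14; [8,13) fires=6
i=12 t=15 v=9: → [14,19),[12,17); WM=14
i=13 t=19 v=4: → [18,23),[16,21); WM=18; [10,15) fires=15 [12,17) fires=28
i=14 t=23 v=8: → [22,27),[20,25); WM=18
i=15 t=24 v=9: → [24,29),[22,27),[20,25); WM=23; [14,19) fires=13 [16,21) fires=4 [18,23) fires=4
i=16 t=15 v=7: DROP (t<23-3); WM=23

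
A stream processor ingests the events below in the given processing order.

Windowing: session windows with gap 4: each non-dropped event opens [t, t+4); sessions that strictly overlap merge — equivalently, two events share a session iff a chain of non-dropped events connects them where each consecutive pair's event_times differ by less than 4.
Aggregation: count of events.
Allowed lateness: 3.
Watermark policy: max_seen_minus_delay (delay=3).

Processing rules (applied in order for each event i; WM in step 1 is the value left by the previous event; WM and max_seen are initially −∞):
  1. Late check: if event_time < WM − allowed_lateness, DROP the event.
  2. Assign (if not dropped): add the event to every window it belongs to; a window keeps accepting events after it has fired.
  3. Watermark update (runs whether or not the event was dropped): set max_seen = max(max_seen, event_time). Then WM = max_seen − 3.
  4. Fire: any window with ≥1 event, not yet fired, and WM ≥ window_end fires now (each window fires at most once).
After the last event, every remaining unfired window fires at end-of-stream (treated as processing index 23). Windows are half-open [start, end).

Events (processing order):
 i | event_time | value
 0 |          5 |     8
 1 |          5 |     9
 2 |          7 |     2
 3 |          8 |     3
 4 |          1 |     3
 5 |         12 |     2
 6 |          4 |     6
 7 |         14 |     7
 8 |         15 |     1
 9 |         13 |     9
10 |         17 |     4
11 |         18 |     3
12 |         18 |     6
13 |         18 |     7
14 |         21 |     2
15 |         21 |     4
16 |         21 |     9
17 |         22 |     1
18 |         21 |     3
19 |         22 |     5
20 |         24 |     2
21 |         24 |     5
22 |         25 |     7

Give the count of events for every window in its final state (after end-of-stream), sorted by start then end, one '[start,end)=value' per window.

i=0 t=5 v=8: → [5,9); WM=2
i=1 t=5 v=9: → [5,9); WM=2
i=2 t=7 v=2: → [5,11); WM=4
i=3 t=8 v=3: → [5,12); WM=5
i=4 t=1 v=3: DROP (t<5-3); WM=5
i=5 t=12 v=2: → [12,16); WM=9
i=6 t=4 v=6: DROP (t<9-3); WM=9
i=7 t=14 v=7: → [12,18); WM=11
i=8 t=15 v=1: → [12,19); WM=12
i=9 t=13 v=9: → [12,19); WM=12
i=10 t=17 v=4: → [12,21); WM=14
i=11 t=18 v=3: → [12,22); WM=15
i=12 t=18 v=6: → [12,22); WM=15
i=13 t=18 v=7: → [12,22); WM=15
i=14 t=21 v=2: → [12,25); WM=18
i=15 t=21 v=4: → [12,25); WM=18
i=16 t=21 v=9: → [12,25); WM=18
i=17 t=22 v=1: → [12,26); WM=19
i=18 t=21 v=3: → [12,26); WM=19
i=19 t=22 v=5: → [12,26); WM=19
i=20 t=24 v=2: → [12,28); WM=21
i=21 t=24 v=5: → [12,28); WM=21
i=22 t=25 v=7: → [12,29); WM=22

[5,12)=4 [12,29)=17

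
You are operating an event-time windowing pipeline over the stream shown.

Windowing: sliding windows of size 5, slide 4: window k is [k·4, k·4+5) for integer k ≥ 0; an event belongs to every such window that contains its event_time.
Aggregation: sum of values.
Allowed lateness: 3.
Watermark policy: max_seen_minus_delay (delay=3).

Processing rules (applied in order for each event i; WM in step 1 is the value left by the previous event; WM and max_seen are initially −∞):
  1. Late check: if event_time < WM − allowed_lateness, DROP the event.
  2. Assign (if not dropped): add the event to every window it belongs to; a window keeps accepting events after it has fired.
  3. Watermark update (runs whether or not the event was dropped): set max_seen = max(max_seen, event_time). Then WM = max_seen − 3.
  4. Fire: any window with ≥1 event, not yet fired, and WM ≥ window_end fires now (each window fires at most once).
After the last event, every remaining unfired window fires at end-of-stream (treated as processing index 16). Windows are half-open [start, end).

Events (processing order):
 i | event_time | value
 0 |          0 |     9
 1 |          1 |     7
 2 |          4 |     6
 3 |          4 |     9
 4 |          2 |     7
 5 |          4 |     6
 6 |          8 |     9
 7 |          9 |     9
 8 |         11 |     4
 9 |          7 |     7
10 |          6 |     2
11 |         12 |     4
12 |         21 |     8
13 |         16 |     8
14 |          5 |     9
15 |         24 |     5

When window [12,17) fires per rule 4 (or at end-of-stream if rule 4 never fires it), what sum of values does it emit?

i=0 t=0 v=9: → [0,5); WM=-3
i=1 t=1 v=7: → [0,5); WM=-2
i=2 t=4 v=6: → [4,9),[0,5); WM=1
i=3 t=4 v=9: → [4,9),[0,5); WM=1
i=4 t=2 v=7: → [0,5); WM=1
i=5 t=4 v=6: → [4,9),[0,5); WM=1
i=6 t=8 v=9: → [8,13),[4,9); WM=5; [0,5) fires=44
i=7 t=9 v=9: → [8,13); WM=6
i=8 t=11 v=4: → [8,13); WM=8
i=9 t=7 v=7: → [4,9); WM=8
i=10 t=6 v=2: → [4,9); WM=8
i=11 t=12 v=4: → [12,17),[8,13); WM=9; [4,9) fires=39
i=12 t=21 v=8: → [20,25); WM=18; [8,13) fires=26 [12,17) fires=4
i=13 t=16 v=8: → [16,21),[12,17); WM=18
i=14 t=5 v=9: DROP (t<18-3); WM=18
i=15 t=24 v=5: → [24,29),[20,25); WM=21; [16,21) fires=8

4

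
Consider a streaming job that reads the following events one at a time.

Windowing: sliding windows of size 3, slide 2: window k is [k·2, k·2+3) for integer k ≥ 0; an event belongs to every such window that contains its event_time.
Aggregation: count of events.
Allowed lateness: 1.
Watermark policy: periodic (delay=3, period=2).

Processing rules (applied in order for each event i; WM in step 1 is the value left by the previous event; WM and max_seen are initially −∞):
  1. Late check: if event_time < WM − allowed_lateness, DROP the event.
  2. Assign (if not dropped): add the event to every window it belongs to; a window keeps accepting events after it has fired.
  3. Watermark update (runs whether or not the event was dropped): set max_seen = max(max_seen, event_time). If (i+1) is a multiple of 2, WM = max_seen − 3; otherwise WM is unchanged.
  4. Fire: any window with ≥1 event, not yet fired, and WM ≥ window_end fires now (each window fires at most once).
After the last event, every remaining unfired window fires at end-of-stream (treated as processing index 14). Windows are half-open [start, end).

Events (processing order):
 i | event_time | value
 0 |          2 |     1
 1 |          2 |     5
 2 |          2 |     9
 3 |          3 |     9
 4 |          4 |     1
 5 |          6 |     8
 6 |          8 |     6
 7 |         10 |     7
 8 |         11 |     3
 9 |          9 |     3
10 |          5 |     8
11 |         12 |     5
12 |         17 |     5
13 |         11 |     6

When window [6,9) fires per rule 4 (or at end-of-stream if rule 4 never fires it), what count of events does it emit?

i=0 t=2 v=1: → [2,5),[0,3); WM=−∞
i=1 t=2 v=5: → [2,5),[0,3); WM=-1
i=2 t=2 v=9: → [2,5),[0,3); WM=-1
i=3 t=3 v=9: → [2,5); WM=0
i=4 t=4 v=1: → [4,7),[2,5); WM=0
i=5 t=6 v=8: → [6,9),[4,7); WM=3; [0,3) fires=3
i=6 t=8 v=6: → [8,11),[6,9); WM=3
i=7 t=10 v=7: → [10,13),[8,11); WM=7; [2,5) fires=5 [4,7) fires=2
i=8 t=11 v=3: → [10,13); WM=7
i=9 t=9 v=3: → [8,11); WM=8
i=10 t=5 v=8: DROP (t<8-1); WM=8
i=11 t=12 v=5: → [12,15),[10,13); WM=9; [6,9) fires=2
i=12 t=17 v=5: → [16,19); WM=9
i=13 t=11 v=6: → [10,13); WM=14; [8,11) fires=3 [10,13) fires=4

2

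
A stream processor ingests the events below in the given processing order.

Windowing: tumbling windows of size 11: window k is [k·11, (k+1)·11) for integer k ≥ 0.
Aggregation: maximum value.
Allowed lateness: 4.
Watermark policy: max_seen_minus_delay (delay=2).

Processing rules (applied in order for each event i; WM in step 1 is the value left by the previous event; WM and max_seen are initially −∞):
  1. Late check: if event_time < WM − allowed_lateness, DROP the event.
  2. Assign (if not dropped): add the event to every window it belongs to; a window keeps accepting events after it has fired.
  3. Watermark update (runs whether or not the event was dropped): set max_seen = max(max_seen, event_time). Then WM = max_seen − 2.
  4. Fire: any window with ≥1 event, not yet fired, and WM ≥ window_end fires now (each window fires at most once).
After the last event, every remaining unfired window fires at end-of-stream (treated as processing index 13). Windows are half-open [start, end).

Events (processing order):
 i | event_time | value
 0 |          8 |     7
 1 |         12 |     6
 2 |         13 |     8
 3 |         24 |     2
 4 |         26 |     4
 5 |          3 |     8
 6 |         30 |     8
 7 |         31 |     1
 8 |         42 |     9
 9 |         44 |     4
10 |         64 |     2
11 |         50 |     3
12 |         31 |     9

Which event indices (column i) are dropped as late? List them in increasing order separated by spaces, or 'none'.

5 11 12

i=0 t=8 v=7: → [0,11); WM=6
i=1 t=12 v=6: → [11,22); WM=10
i=2 t=13 v=8: → [11,22); WM=11; [0,11) fires=7
i=3 t=24 v=2: → [22,33); WM=22; [11,22) fires=8
i=4 t=26 v=4: → [22,33); WM=24
i=5 t=3 v=8: DROP (t<24-4); WM=24
i=6 t=30 v=8: → [22,33); WM=28
i=7 t=31 v=1: → [22,33); WM=29
i=8 t=42 v=9: → [33,44); WM=40; [22,33) fires=8
i=9 t=44 v=4: → [44,55); WM=42
i=10 t=64 v=2: → [55,66); WM=62; [33,44) fires=9 [44,55) fires=4
i=11 t=50 v=3: DROP (t<62-4); WM=62
i=12 t=31 v=9: DROP (t<62-4); WM=62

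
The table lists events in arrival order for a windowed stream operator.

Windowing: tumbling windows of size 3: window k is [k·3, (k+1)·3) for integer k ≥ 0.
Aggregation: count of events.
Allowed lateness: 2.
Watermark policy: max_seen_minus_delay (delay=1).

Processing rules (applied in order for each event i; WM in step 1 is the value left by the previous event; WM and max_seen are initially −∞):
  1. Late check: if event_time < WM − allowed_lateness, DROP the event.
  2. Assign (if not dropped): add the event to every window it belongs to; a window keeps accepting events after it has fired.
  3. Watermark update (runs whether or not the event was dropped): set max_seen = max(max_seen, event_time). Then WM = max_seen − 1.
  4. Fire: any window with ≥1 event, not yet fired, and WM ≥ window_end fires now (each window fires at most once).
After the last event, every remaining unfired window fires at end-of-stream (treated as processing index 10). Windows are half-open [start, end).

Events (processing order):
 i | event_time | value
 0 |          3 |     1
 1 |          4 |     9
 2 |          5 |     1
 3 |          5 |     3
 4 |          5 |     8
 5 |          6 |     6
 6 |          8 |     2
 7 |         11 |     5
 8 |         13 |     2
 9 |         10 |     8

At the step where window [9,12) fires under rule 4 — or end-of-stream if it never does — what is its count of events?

i=0 t=3 v=1: → [3,6); WM=2
i=1 t=4 v=9: → [3,6); WM=3
i=2 t=5 v=1: → [3,6); WM=4
i=3 t=5 v=3: → [3,6); WM=4
i=4 t=5 v=8: → [3,6); WM=4
i=5 t=6 v=6: → [6,9); WM=5
i=6 t=8 v=2: → [6,9); WM=7; [3,6) fires=5
i=7 t=11 v=5: → [9,12); WM=10; [6,9) fires=2
i=8 t=13 v=2: → [12,15); WM=12; [9,12) fires=1
i=9 t=10 v=8: → [9,12); WM=12

1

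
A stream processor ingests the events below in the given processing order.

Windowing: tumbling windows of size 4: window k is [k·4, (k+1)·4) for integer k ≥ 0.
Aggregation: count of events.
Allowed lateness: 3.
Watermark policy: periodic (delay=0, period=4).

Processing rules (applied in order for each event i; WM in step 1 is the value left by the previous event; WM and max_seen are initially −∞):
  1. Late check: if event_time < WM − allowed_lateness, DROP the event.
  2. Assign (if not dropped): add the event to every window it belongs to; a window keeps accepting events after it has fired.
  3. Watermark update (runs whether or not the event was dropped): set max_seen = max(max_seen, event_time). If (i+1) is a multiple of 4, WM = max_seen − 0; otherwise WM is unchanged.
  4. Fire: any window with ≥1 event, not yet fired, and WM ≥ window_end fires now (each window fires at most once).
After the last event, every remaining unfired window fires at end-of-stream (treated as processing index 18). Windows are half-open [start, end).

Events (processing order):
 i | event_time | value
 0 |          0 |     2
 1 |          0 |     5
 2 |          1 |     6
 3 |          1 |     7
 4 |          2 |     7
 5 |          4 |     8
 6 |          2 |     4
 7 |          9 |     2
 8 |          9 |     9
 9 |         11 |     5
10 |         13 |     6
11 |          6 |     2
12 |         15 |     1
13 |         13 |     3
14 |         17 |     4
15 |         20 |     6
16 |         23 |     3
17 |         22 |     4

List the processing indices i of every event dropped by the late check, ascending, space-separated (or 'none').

i=0 t=0 v=2: → [0,4); WM=−∞
i=1 t=0 v=5: → [0,4); WM=−∞
i=2 t=1 v=6: → [0,4); WM=−∞
i=3 t=1 v=7: → [0,4); WM=1
i=4 t=2 v=7: → [0,4); WM=1
i=5 t=4 v=8: → [4,8); WM=1
i=6 t=2 v=4: → [0,4); WM=1
i=7 t=9 v=2: → [8,12); WM=9; [0,4) fires=6 [4,8) fires=1
i=8 t=9 v=9: → [8,12); WM=9
i=9 t=11 v=5: → [8,12); WM=9
i=10 t=13 v=6: → [12,16); WM=9
i=11 t=6 v=2: → [4,8); WM=13; [8,12) fires=3
i=12 t=15 v=1: → [12,16); WM=13
i=13 t=13 v=3: → [12,16); WM=13
i=14 t=17 v=4: → [16,20); WM=13
i=15 t=20 v=6: → [20,24); WM=20; [12,16) fires=3 [16,20) fires=1
i=16 t=23 v=3: → [20,24); WM=20
i=17 t=22 v=4: → [20,24); WM=20

none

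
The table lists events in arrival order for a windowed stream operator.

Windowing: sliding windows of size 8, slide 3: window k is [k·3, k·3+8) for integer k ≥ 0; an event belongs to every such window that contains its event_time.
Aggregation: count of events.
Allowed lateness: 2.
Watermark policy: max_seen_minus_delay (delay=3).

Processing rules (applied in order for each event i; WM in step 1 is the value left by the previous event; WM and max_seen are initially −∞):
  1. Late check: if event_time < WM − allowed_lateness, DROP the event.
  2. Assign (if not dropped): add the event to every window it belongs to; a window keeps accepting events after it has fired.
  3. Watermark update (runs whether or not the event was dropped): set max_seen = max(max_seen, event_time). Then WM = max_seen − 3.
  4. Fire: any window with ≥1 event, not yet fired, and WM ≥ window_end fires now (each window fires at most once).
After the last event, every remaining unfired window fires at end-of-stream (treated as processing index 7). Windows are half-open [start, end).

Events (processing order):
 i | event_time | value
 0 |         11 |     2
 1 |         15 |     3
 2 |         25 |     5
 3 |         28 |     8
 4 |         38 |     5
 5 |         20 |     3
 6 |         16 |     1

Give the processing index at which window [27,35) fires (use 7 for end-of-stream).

i=0 t=11 v=2: → [9,17),[6,14); WM=8
i=1 t=15 v=3: → [15,23),[12,20),[9,17); WM=12
i=2 t=25 v=5: → [24,32),[21,29),[18,26); WM=22; [6,14) fires=1 [9,17) fires=2 [12,20) fires=1
i=3 t=28 v=8: → [27,35),[24,32),[21,29); WM=25; [15,23) fires=1
i=4 t=38 v=5: → [36,44),[33,41); WM=35; [18,26) fires=1 [21,29) fires=2 [24,32) fires=2 [27,35) fires=1
i=5 t=20 v=3: DROP (t<35-2); WM=35
i=6 t=16 v=1: DROP (t<35-2); WM=35

4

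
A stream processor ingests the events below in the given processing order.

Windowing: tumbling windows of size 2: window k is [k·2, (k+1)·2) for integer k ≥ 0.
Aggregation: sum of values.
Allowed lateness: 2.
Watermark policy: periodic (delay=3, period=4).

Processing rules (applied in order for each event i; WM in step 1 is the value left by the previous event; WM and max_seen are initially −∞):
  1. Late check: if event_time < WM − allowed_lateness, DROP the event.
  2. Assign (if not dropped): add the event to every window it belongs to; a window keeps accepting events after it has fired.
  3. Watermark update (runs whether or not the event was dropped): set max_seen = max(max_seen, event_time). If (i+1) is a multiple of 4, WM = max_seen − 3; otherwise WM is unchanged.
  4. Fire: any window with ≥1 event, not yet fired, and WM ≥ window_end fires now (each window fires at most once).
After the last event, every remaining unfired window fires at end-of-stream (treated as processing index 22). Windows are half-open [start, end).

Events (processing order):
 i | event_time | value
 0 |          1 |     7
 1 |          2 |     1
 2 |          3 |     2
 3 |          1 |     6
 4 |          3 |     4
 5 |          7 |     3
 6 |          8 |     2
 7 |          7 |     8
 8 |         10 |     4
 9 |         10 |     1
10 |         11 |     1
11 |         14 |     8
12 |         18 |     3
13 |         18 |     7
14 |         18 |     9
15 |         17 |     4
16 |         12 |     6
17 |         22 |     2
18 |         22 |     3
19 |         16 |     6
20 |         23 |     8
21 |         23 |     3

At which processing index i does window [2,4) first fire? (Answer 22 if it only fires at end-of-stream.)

i=0 t=1 v=7: → [0,2); WM=−∞
i=1 t=2 v=1: → [2,4); WM=−∞
i=2 t=3 v=2: → [2,4); WM=−∞
i=3 t=1 v=6: → [0,2); WM=0
i=4 t=3 v=4: → [2,4); WM=0
i=5 t=7 v=3: → [6,8); WM=0
i=6 t=8 v=2: → [8,10); WM=0
i=7 t=7 v=8: → [6,8); WM=5; [0,2) fires=13 [2,4) fires=7
i=8 t=10 v=4: → [10,12); WM=5
i=9 t=10 v=1: → [10,12); WM=5
i=10 t=11 v=1: → [10,12); WM=5
i=11 t=14 v=8: → [14,16); WM=11; [6,8) fires=11 [8,10) fires=2
i=12 t=18 v=3: → [18,20); WM=11
i=13 t=18 v=7: → [18,20); WM=11
i=14 t=18 v=9: → [18,20); WM=11
i=15 t=17 v=4: → [16,18); WM=15; [10,12) fires=6
i=16 t=12 v=6: DROP (t<15-2); WM=15
i=17 t=22 v=2: → [22,24); WM=15
i=18 t=22 v=3: → [22,24); WM=15
i=19 t=16 v=6: → [16,18); WM=19; [14,16) fires=8 [16,18) fires=10
i=20 t=23 v=8: → [22,24); WM=19
i=21 t=23 v=3: → [22,24); WM=19

7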